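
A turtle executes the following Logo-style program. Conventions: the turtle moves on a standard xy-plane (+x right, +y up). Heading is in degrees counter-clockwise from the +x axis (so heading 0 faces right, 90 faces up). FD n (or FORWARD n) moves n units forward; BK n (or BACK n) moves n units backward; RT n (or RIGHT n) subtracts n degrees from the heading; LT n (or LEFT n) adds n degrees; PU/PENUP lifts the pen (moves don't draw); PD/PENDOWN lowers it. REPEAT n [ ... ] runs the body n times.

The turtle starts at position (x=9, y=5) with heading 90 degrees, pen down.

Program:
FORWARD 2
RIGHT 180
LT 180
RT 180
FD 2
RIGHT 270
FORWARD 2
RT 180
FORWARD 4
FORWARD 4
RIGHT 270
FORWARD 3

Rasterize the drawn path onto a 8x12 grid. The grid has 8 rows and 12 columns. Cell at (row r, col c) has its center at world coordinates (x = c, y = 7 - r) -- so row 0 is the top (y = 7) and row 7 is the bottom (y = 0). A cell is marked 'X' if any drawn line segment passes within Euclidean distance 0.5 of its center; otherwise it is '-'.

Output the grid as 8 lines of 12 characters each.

Segment 0: (9,5) -> (9,7)
Segment 1: (9,7) -> (9,5)
Segment 2: (9,5) -> (11,5)
Segment 3: (11,5) -> (7,5)
Segment 4: (7,5) -> (3,5)
Segment 5: (3,5) -> (3,2)

Answer: ---------X--
---------X--
---XXXXXXXXX
---X--------
---X--------
---X--------
------------
------------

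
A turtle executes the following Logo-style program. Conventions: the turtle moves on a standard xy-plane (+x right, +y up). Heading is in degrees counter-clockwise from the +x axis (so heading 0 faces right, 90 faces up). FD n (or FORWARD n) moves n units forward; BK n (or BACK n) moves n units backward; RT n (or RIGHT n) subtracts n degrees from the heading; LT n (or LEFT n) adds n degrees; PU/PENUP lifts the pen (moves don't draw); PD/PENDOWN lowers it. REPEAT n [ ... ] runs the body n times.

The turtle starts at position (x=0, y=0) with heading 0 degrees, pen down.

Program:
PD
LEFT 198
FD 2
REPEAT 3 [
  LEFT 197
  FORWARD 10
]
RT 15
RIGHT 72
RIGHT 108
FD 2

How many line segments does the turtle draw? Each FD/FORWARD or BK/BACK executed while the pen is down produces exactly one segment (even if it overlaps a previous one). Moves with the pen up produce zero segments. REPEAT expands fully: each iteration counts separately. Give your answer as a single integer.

Answer: 5

Derivation:
Executing turtle program step by step:
Start: pos=(0,0), heading=0, pen down
PD: pen down
LT 198: heading 0 -> 198
FD 2: (0,0) -> (-1.902,-0.618) [heading=198, draw]
REPEAT 3 [
  -- iteration 1/3 --
  LT 197: heading 198 -> 35
  FD 10: (-1.902,-0.618) -> (6.289,5.118) [heading=35, draw]
  -- iteration 2/3 --
  LT 197: heading 35 -> 232
  FD 10: (6.289,5.118) -> (0.133,-2.762) [heading=232, draw]
  -- iteration 3/3 --
  LT 197: heading 232 -> 69
  FD 10: (0.133,-2.762) -> (3.716,6.573) [heading=69, draw]
]
RT 15: heading 69 -> 54
RT 72: heading 54 -> 342
RT 108: heading 342 -> 234
FD 2: (3.716,6.573) -> (2.541,4.955) [heading=234, draw]
Final: pos=(2.541,4.955), heading=234, 5 segment(s) drawn
Segments drawn: 5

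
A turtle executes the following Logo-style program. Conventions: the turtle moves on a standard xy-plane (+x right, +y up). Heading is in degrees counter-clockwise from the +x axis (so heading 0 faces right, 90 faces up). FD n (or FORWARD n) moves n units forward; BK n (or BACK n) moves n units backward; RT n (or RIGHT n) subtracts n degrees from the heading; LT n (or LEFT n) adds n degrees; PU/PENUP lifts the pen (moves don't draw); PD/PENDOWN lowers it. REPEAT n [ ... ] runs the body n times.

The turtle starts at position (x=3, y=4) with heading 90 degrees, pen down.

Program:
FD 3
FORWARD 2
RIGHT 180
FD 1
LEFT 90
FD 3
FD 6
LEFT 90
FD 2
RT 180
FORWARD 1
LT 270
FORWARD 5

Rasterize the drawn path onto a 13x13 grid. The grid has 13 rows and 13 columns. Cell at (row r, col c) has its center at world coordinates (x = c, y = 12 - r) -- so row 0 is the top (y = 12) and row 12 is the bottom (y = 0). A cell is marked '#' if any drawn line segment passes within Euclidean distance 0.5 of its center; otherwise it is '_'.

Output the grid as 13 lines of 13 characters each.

Segment 0: (3,4) -> (3,7)
Segment 1: (3,7) -> (3,9)
Segment 2: (3,9) -> (3,8)
Segment 3: (3,8) -> (6,8)
Segment 4: (6,8) -> (12,8)
Segment 5: (12,8) -> (12,10)
Segment 6: (12,10) -> (12,9)
Segment 7: (12,9) -> (7,9)

Answer: _____________
_____________
____________#
___#___######
___##########
___#_________
___#_________
___#_________
___#_________
_____________
_____________
_____________
_____________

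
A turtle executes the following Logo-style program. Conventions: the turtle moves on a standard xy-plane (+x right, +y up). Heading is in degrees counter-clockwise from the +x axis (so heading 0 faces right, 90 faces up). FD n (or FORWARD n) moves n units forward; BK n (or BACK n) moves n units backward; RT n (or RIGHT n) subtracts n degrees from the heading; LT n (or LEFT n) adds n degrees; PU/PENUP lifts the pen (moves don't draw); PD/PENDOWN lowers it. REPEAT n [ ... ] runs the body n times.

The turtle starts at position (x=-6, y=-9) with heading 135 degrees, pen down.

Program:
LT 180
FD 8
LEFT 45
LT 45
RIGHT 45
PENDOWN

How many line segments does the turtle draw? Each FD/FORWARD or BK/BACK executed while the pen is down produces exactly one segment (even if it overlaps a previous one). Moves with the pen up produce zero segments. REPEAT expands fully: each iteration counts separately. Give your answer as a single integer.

Answer: 1

Derivation:
Executing turtle program step by step:
Start: pos=(-6,-9), heading=135, pen down
LT 180: heading 135 -> 315
FD 8: (-6,-9) -> (-0.343,-14.657) [heading=315, draw]
LT 45: heading 315 -> 0
LT 45: heading 0 -> 45
RT 45: heading 45 -> 0
PD: pen down
Final: pos=(-0.343,-14.657), heading=0, 1 segment(s) drawn
Segments drawn: 1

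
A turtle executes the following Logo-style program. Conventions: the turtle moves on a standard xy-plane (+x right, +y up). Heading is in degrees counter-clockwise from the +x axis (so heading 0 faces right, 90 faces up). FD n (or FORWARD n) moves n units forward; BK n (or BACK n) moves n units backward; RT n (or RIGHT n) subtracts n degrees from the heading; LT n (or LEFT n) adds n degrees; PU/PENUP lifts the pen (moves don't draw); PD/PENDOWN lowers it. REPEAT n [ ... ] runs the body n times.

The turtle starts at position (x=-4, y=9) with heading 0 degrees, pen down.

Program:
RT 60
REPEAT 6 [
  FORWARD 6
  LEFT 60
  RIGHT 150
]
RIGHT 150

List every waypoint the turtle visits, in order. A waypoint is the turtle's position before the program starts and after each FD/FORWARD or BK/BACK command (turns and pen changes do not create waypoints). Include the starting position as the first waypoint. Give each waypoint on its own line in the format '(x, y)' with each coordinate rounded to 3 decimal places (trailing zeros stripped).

Executing turtle program step by step:
Start: pos=(-4,9), heading=0, pen down
RT 60: heading 0 -> 300
REPEAT 6 [
  -- iteration 1/6 --
  FD 6: (-4,9) -> (-1,3.804) [heading=300, draw]
  LT 60: heading 300 -> 0
  RT 150: heading 0 -> 210
  -- iteration 2/6 --
  FD 6: (-1,3.804) -> (-6.196,0.804) [heading=210, draw]
  LT 60: heading 210 -> 270
  RT 150: heading 270 -> 120
  -- iteration 3/6 --
  FD 6: (-6.196,0.804) -> (-9.196,6) [heading=120, draw]
  LT 60: heading 120 -> 180
  RT 150: heading 180 -> 30
  -- iteration 4/6 --
  FD 6: (-9.196,6) -> (-4,9) [heading=30, draw]
  LT 60: heading 30 -> 90
  RT 150: heading 90 -> 300
  -- iteration 5/6 --
  FD 6: (-4,9) -> (-1,3.804) [heading=300, draw]
  LT 60: heading 300 -> 0
  RT 150: heading 0 -> 210
  -- iteration 6/6 --
  FD 6: (-1,3.804) -> (-6.196,0.804) [heading=210, draw]
  LT 60: heading 210 -> 270
  RT 150: heading 270 -> 120
]
RT 150: heading 120 -> 330
Final: pos=(-6.196,0.804), heading=330, 6 segment(s) drawn
Waypoints (7 total):
(-4, 9)
(-1, 3.804)
(-6.196, 0.804)
(-9.196, 6)
(-4, 9)
(-1, 3.804)
(-6.196, 0.804)

Answer: (-4, 9)
(-1, 3.804)
(-6.196, 0.804)
(-9.196, 6)
(-4, 9)
(-1, 3.804)
(-6.196, 0.804)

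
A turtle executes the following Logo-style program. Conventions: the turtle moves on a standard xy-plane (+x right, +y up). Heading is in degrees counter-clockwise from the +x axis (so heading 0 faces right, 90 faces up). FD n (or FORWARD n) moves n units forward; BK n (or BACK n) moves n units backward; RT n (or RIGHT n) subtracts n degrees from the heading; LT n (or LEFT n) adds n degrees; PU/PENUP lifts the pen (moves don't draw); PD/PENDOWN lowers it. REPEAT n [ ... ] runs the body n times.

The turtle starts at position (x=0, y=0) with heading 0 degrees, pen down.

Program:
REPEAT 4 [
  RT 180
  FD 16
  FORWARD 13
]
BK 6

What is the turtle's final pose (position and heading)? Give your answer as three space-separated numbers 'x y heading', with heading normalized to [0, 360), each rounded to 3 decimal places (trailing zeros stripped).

Answer: -6 0 0

Derivation:
Executing turtle program step by step:
Start: pos=(0,0), heading=0, pen down
REPEAT 4 [
  -- iteration 1/4 --
  RT 180: heading 0 -> 180
  FD 16: (0,0) -> (-16,0) [heading=180, draw]
  FD 13: (-16,0) -> (-29,0) [heading=180, draw]
  -- iteration 2/4 --
  RT 180: heading 180 -> 0
  FD 16: (-29,0) -> (-13,0) [heading=0, draw]
  FD 13: (-13,0) -> (0,0) [heading=0, draw]
  -- iteration 3/4 --
  RT 180: heading 0 -> 180
  FD 16: (0,0) -> (-16,0) [heading=180, draw]
  FD 13: (-16,0) -> (-29,0) [heading=180, draw]
  -- iteration 4/4 --
  RT 180: heading 180 -> 0
  FD 16: (-29,0) -> (-13,0) [heading=0, draw]
  FD 13: (-13,0) -> (0,0) [heading=0, draw]
]
BK 6: (0,0) -> (-6,0) [heading=0, draw]
Final: pos=(-6,0), heading=0, 9 segment(s) drawn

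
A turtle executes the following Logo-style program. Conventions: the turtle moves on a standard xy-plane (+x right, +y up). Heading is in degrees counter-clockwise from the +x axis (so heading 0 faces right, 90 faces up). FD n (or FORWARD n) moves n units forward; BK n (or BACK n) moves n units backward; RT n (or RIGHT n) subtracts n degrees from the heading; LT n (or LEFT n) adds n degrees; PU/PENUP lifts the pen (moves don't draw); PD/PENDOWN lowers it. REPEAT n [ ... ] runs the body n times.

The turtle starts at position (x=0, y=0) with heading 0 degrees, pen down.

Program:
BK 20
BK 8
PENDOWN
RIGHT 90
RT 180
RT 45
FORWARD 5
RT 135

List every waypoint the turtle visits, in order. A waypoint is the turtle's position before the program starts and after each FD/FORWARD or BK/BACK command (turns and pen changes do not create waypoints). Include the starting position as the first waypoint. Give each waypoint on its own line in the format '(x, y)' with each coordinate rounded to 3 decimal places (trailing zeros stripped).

Answer: (0, 0)
(-20, 0)
(-28, 0)
(-24.464, 3.536)

Derivation:
Executing turtle program step by step:
Start: pos=(0,0), heading=0, pen down
BK 20: (0,0) -> (-20,0) [heading=0, draw]
BK 8: (-20,0) -> (-28,0) [heading=0, draw]
PD: pen down
RT 90: heading 0 -> 270
RT 180: heading 270 -> 90
RT 45: heading 90 -> 45
FD 5: (-28,0) -> (-24.464,3.536) [heading=45, draw]
RT 135: heading 45 -> 270
Final: pos=(-24.464,3.536), heading=270, 3 segment(s) drawn
Waypoints (4 total):
(0, 0)
(-20, 0)
(-28, 0)
(-24.464, 3.536)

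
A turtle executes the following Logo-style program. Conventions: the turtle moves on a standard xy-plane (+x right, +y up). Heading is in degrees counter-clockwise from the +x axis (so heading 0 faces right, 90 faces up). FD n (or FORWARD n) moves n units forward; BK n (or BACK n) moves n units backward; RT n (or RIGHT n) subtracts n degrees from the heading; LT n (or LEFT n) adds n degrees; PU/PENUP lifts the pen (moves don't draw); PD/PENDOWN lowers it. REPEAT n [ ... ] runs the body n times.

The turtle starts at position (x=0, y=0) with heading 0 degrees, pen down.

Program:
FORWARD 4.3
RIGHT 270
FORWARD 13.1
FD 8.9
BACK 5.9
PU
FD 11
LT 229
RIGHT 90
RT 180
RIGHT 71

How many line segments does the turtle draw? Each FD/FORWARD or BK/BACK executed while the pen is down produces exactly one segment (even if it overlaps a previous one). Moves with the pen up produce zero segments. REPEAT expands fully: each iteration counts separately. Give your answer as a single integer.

Executing turtle program step by step:
Start: pos=(0,0), heading=0, pen down
FD 4.3: (0,0) -> (4.3,0) [heading=0, draw]
RT 270: heading 0 -> 90
FD 13.1: (4.3,0) -> (4.3,13.1) [heading=90, draw]
FD 8.9: (4.3,13.1) -> (4.3,22) [heading=90, draw]
BK 5.9: (4.3,22) -> (4.3,16.1) [heading=90, draw]
PU: pen up
FD 11: (4.3,16.1) -> (4.3,27.1) [heading=90, move]
LT 229: heading 90 -> 319
RT 90: heading 319 -> 229
RT 180: heading 229 -> 49
RT 71: heading 49 -> 338
Final: pos=(4.3,27.1), heading=338, 4 segment(s) drawn
Segments drawn: 4

Answer: 4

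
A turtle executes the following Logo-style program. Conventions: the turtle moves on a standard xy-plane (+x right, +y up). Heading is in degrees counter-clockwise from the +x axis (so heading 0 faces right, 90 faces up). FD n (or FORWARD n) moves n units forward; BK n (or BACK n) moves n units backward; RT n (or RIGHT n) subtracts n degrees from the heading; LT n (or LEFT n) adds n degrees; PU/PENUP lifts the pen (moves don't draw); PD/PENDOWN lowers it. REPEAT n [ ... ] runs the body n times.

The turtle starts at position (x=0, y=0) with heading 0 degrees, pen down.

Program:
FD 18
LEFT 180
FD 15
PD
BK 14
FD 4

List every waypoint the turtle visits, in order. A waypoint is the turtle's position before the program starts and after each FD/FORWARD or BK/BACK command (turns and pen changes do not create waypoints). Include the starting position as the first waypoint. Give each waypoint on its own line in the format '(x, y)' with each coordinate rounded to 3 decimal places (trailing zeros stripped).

Answer: (0, 0)
(18, 0)
(3, 0)
(17, 0)
(13, 0)

Derivation:
Executing turtle program step by step:
Start: pos=(0,0), heading=0, pen down
FD 18: (0,0) -> (18,0) [heading=0, draw]
LT 180: heading 0 -> 180
FD 15: (18,0) -> (3,0) [heading=180, draw]
PD: pen down
BK 14: (3,0) -> (17,0) [heading=180, draw]
FD 4: (17,0) -> (13,0) [heading=180, draw]
Final: pos=(13,0), heading=180, 4 segment(s) drawn
Waypoints (5 total):
(0, 0)
(18, 0)
(3, 0)
(17, 0)
(13, 0)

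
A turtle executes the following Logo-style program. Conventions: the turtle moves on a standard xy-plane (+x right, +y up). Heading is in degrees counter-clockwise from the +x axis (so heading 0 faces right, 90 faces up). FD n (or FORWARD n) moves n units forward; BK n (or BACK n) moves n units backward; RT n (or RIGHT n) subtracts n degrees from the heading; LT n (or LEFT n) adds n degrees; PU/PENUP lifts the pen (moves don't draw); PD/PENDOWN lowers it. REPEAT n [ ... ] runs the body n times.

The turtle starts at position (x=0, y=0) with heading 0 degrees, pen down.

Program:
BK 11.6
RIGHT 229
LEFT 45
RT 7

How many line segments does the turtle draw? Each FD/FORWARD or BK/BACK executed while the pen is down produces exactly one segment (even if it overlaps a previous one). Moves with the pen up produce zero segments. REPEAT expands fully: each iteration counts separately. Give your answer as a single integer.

Executing turtle program step by step:
Start: pos=(0,0), heading=0, pen down
BK 11.6: (0,0) -> (-11.6,0) [heading=0, draw]
RT 229: heading 0 -> 131
LT 45: heading 131 -> 176
RT 7: heading 176 -> 169
Final: pos=(-11.6,0), heading=169, 1 segment(s) drawn
Segments drawn: 1

Answer: 1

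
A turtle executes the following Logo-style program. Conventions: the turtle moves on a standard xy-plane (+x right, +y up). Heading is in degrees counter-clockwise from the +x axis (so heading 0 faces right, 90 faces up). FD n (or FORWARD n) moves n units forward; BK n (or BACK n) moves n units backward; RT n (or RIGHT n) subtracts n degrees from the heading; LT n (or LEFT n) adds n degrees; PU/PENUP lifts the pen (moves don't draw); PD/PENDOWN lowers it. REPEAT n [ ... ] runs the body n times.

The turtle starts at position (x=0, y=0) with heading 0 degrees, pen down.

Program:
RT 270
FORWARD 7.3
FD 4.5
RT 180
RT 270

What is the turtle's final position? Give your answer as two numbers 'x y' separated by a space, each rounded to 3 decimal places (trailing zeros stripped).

Executing turtle program step by step:
Start: pos=(0,0), heading=0, pen down
RT 270: heading 0 -> 90
FD 7.3: (0,0) -> (0,7.3) [heading=90, draw]
FD 4.5: (0,7.3) -> (0,11.8) [heading=90, draw]
RT 180: heading 90 -> 270
RT 270: heading 270 -> 0
Final: pos=(0,11.8), heading=0, 2 segment(s) drawn

Answer: 0 11.8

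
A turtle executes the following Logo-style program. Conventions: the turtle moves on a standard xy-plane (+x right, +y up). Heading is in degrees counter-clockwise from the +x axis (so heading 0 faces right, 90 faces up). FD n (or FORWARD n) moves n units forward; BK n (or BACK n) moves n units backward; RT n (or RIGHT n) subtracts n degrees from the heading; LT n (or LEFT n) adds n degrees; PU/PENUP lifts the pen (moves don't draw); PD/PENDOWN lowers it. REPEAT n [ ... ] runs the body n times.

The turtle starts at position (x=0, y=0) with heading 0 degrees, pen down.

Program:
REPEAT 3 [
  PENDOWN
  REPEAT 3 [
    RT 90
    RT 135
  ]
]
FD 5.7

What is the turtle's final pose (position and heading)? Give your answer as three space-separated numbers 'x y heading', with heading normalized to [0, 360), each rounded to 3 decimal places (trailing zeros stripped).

Executing turtle program step by step:
Start: pos=(0,0), heading=0, pen down
REPEAT 3 [
  -- iteration 1/3 --
  PD: pen down
  REPEAT 3 [
    -- iteration 1/3 --
    RT 90: heading 0 -> 270
    RT 135: heading 270 -> 135
    -- iteration 2/3 --
    RT 90: heading 135 -> 45
    RT 135: heading 45 -> 270
    -- iteration 3/3 --
    RT 90: heading 270 -> 180
    RT 135: heading 180 -> 45
  ]
  -- iteration 2/3 --
  PD: pen down
  REPEAT 3 [
    -- iteration 1/3 --
    RT 90: heading 45 -> 315
    RT 135: heading 315 -> 180
    -- iteration 2/3 --
    RT 90: heading 180 -> 90
    RT 135: heading 90 -> 315
    -- iteration 3/3 --
    RT 90: heading 315 -> 225
    RT 135: heading 225 -> 90
  ]
  -- iteration 3/3 --
  PD: pen down
  REPEAT 3 [
    -- iteration 1/3 --
    RT 90: heading 90 -> 0
    RT 135: heading 0 -> 225
    -- iteration 2/3 --
    RT 90: heading 225 -> 135
    RT 135: heading 135 -> 0
    -- iteration 3/3 --
    RT 90: heading 0 -> 270
    RT 135: heading 270 -> 135
  ]
]
FD 5.7: (0,0) -> (-4.031,4.031) [heading=135, draw]
Final: pos=(-4.031,4.031), heading=135, 1 segment(s) drawn

Answer: -4.031 4.031 135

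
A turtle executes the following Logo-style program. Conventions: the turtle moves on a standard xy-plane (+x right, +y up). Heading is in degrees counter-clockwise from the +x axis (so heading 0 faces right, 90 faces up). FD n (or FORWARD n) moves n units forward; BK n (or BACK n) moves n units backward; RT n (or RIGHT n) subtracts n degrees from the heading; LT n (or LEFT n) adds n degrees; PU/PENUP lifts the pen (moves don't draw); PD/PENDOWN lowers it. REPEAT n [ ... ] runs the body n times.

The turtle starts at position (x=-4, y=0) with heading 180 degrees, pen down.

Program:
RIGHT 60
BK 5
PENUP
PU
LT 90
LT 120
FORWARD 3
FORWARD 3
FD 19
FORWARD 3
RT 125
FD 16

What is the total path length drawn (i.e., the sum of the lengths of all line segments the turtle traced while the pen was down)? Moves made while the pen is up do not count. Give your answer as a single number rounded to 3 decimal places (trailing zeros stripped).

Executing turtle program step by step:
Start: pos=(-4,0), heading=180, pen down
RT 60: heading 180 -> 120
BK 5: (-4,0) -> (-1.5,-4.33) [heading=120, draw]
PU: pen up
PU: pen up
LT 90: heading 120 -> 210
LT 120: heading 210 -> 330
FD 3: (-1.5,-4.33) -> (1.098,-5.83) [heading=330, move]
FD 3: (1.098,-5.83) -> (3.696,-7.33) [heading=330, move]
FD 19: (3.696,-7.33) -> (20.151,-16.83) [heading=330, move]
FD 3: (20.151,-16.83) -> (22.749,-18.33) [heading=330, move]
RT 125: heading 330 -> 205
FD 16: (22.749,-18.33) -> (8.248,-25.092) [heading=205, move]
Final: pos=(8.248,-25.092), heading=205, 1 segment(s) drawn

Segment lengths:
  seg 1: (-4,0) -> (-1.5,-4.33), length = 5
Total = 5

Answer: 5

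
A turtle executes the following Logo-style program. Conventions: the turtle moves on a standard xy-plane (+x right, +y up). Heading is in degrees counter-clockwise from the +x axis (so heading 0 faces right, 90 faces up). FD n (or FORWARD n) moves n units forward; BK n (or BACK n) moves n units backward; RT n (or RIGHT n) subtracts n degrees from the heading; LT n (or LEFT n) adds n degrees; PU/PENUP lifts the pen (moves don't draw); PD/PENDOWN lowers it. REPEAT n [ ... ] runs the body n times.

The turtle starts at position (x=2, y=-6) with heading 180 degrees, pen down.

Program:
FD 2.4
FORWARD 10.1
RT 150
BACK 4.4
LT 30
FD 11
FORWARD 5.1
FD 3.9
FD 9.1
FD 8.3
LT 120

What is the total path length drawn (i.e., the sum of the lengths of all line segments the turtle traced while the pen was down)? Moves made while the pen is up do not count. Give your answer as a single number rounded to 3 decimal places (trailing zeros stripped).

Answer: 54.3

Derivation:
Executing turtle program step by step:
Start: pos=(2,-6), heading=180, pen down
FD 2.4: (2,-6) -> (-0.4,-6) [heading=180, draw]
FD 10.1: (-0.4,-6) -> (-10.5,-6) [heading=180, draw]
RT 150: heading 180 -> 30
BK 4.4: (-10.5,-6) -> (-14.311,-8.2) [heading=30, draw]
LT 30: heading 30 -> 60
FD 11: (-14.311,-8.2) -> (-8.811,1.326) [heading=60, draw]
FD 5.1: (-8.811,1.326) -> (-6.261,5.743) [heading=60, draw]
FD 3.9: (-6.261,5.743) -> (-4.311,9.121) [heading=60, draw]
FD 9.1: (-4.311,9.121) -> (0.239,17.001) [heading=60, draw]
FD 8.3: (0.239,17.001) -> (4.389,24.189) [heading=60, draw]
LT 120: heading 60 -> 180
Final: pos=(4.389,24.189), heading=180, 8 segment(s) drawn

Segment lengths:
  seg 1: (2,-6) -> (-0.4,-6), length = 2.4
  seg 2: (-0.4,-6) -> (-10.5,-6), length = 10.1
  seg 3: (-10.5,-6) -> (-14.311,-8.2), length = 4.4
  seg 4: (-14.311,-8.2) -> (-8.811,1.326), length = 11
  seg 5: (-8.811,1.326) -> (-6.261,5.743), length = 5.1
  seg 6: (-6.261,5.743) -> (-4.311,9.121), length = 3.9
  seg 7: (-4.311,9.121) -> (0.239,17.001), length = 9.1
  seg 8: (0.239,17.001) -> (4.389,24.189), length = 8.3
Total = 54.3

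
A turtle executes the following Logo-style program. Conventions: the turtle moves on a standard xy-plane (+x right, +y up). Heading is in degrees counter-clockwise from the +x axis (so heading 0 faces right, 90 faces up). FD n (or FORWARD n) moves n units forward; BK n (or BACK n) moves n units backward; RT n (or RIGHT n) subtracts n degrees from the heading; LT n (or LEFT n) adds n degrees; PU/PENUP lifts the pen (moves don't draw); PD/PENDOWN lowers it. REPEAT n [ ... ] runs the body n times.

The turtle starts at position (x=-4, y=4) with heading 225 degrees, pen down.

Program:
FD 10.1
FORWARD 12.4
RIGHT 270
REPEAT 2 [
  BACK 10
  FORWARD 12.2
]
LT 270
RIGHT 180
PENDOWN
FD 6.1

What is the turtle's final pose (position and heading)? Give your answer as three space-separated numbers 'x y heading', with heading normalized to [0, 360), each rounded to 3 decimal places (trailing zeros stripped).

Answer: -12.485 -10.708 45

Derivation:
Executing turtle program step by step:
Start: pos=(-4,4), heading=225, pen down
FD 10.1: (-4,4) -> (-11.142,-3.142) [heading=225, draw]
FD 12.4: (-11.142,-3.142) -> (-19.91,-11.91) [heading=225, draw]
RT 270: heading 225 -> 315
REPEAT 2 [
  -- iteration 1/2 --
  BK 10: (-19.91,-11.91) -> (-26.981,-4.839) [heading=315, draw]
  FD 12.2: (-26.981,-4.839) -> (-18.354,-13.466) [heading=315, draw]
  -- iteration 2/2 --
  BK 10: (-18.354,-13.466) -> (-25.425,-6.394) [heading=315, draw]
  FD 12.2: (-25.425,-6.394) -> (-16.799,-15.021) [heading=315, draw]
]
LT 270: heading 315 -> 225
RT 180: heading 225 -> 45
PD: pen down
FD 6.1: (-16.799,-15.021) -> (-12.485,-10.708) [heading=45, draw]
Final: pos=(-12.485,-10.708), heading=45, 7 segment(s) drawn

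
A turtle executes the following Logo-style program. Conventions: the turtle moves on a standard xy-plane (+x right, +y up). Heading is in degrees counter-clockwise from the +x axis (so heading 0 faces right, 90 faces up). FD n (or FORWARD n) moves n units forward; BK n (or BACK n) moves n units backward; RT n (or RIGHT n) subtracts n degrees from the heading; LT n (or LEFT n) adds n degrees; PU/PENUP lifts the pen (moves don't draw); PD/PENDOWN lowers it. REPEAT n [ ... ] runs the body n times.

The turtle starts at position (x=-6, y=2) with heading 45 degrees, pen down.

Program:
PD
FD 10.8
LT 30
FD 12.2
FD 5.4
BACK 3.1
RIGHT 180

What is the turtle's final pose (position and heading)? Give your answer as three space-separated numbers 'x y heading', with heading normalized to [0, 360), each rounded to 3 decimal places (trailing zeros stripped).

Answer: 5.39 23.643 255

Derivation:
Executing turtle program step by step:
Start: pos=(-6,2), heading=45, pen down
PD: pen down
FD 10.8: (-6,2) -> (1.637,9.637) [heading=45, draw]
LT 30: heading 45 -> 75
FD 12.2: (1.637,9.637) -> (4.794,21.421) [heading=75, draw]
FD 5.4: (4.794,21.421) -> (6.192,26.637) [heading=75, draw]
BK 3.1: (6.192,26.637) -> (5.39,23.643) [heading=75, draw]
RT 180: heading 75 -> 255
Final: pos=(5.39,23.643), heading=255, 4 segment(s) drawn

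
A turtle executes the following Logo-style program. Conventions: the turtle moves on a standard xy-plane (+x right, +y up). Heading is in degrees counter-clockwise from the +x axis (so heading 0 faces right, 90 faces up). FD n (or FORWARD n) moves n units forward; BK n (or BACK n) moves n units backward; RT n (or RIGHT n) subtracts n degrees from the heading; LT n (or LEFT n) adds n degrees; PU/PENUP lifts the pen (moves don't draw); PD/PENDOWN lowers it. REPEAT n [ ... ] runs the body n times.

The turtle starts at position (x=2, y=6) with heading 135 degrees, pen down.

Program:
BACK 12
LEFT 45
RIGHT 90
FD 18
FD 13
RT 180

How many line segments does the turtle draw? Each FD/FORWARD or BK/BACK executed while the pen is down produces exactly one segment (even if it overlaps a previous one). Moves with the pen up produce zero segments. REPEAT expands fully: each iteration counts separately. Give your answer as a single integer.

Answer: 3

Derivation:
Executing turtle program step by step:
Start: pos=(2,6), heading=135, pen down
BK 12: (2,6) -> (10.485,-2.485) [heading=135, draw]
LT 45: heading 135 -> 180
RT 90: heading 180 -> 90
FD 18: (10.485,-2.485) -> (10.485,15.515) [heading=90, draw]
FD 13: (10.485,15.515) -> (10.485,28.515) [heading=90, draw]
RT 180: heading 90 -> 270
Final: pos=(10.485,28.515), heading=270, 3 segment(s) drawn
Segments drawn: 3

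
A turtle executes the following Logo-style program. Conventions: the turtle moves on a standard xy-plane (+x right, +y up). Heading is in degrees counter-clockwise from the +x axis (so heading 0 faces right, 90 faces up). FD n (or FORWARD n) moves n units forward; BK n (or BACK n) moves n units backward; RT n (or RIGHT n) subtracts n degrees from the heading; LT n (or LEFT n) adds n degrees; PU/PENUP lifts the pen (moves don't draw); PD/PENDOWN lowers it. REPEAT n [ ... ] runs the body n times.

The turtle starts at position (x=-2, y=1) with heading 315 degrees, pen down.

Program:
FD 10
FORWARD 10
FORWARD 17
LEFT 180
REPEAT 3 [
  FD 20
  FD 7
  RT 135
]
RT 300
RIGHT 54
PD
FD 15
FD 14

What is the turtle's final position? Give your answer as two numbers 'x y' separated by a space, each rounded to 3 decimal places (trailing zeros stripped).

Executing turtle program step by step:
Start: pos=(-2,1), heading=315, pen down
FD 10: (-2,1) -> (5.071,-6.071) [heading=315, draw]
FD 10: (5.071,-6.071) -> (12.142,-13.142) [heading=315, draw]
FD 17: (12.142,-13.142) -> (24.163,-25.163) [heading=315, draw]
LT 180: heading 315 -> 135
REPEAT 3 [
  -- iteration 1/3 --
  FD 20: (24.163,-25.163) -> (10.021,-11.021) [heading=135, draw]
  FD 7: (10.021,-11.021) -> (5.071,-6.071) [heading=135, draw]
  RT 135: heading 135 -> 0
  -- iteration 2/3 --
  FD 20: (5.071,-6.071) -> (25.071,-6.071) [heading=0, draw]
  FD 7: (25.071,-6.071) -> (32.071,-6.071) [heading=0, draw]
  RT 135: heading 0 -> 225
  -- iteration 3/3 --
  FD 20: (32.071,-6.071) -> (17.929,-20.213) [heading=225, draw]
  FD 7: (17.929,-20.213) -> (12.979,-25.163) [heading=225, draw]
  RT 135: heading 225 -> 90
]
RT 300: heading 90 -> 150
RT 54: heading 150 -> 96
PD: pen down
FD 15: (12.979,-25.163) -> (11.411,-10.245) [heading=96, draw]
FD 14: (11.411,-10.245) -> (9.948,3.678) [heading=96, draw]
Final: pos=(9.948,3.678), heading=96, 11 segment(s) drawn

Answer: 9.948 3.678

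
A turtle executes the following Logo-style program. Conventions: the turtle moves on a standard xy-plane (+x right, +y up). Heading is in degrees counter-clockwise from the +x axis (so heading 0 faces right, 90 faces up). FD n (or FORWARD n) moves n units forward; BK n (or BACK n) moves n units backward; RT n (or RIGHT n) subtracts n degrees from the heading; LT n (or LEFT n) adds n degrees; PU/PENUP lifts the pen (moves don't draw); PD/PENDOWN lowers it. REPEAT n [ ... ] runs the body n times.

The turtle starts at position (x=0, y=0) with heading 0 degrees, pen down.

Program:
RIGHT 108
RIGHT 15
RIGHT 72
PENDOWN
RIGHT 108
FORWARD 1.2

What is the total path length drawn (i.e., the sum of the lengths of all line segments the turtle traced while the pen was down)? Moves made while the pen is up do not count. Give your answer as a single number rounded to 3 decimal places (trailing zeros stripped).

Executing turtle program step by step:
Start: pos=(0,0), heading=0, pen down
RT 108: heading 0 -> 252
RT 15: heading 252 -> 237
RT 72: heading 237 -> 165
PD: pen down
RT 108: heading 165 -> 57
FD 1.2: (0,0) -> (0.654,1.006) [heading=57, draw]
Final: pos=(0.654,1.006), heading=57, 1 segment(s) drawn

Segment lengths:
  seg 1: (0,0) -> (0.654,1.006), length = 1.2
Total = 1.2

Answer: 1.2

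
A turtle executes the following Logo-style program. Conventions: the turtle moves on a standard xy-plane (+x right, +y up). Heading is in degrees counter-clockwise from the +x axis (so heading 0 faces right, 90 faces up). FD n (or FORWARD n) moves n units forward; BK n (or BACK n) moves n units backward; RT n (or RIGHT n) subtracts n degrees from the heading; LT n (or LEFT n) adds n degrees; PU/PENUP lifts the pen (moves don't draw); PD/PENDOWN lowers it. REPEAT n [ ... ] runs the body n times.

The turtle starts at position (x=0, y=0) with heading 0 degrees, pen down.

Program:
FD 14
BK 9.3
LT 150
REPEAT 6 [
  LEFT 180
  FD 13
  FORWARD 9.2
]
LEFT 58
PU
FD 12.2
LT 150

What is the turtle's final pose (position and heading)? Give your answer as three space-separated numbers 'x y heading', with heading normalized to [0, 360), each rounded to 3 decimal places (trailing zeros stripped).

Answer: -6.072 -5.728 358

Derivation:
Executing turtle program step by step:
Start: pos=(0,0), heading=0, pen down
FD 14: (0,0) -> (14,0) [heading=0, draw]
BK 9.3: (14,0) -> (4.7,0) [heading=0, draw]
LT 150: heading 0 -> 150
REPEAT 6 [
  -- iteration 1/6 --
  LT 180: heading 150 -> 330
  FD 13: (4.7,0) -> (15.958,-6.5) [heading=330, draw]
  FD 9.2: (15.958,-6.5) -> (23.926,-11.1) [heading=330, draw]
  -- iteration 2/6 --
  LT 180: heading 330 -> 150
  FD 13: (23.926,-11.1) -> (12.667,-4.6) [heading=150, draw]
  FD 9.2: (12.667,-4.6) -> (4.7,0) [heading=150, draw]
  -- iteration 3/6 --
  LT 180: heading 150 -> 330
  FD 13: (4.7,0) -> (15.958,-6.5) [heading=330, draw]
  FD 9.2: (15.958,-6.5) -> (23.926,-11.1) [heading=330, draw]
  -- iteration 4/6 --
  LT 180: heading 330 -> 150
  FD 13: (23.926,-11.1) -> (12.667,-4.6) [heading=150, draw]
  FD 9.2: (12.667,-4.6) -> (4.7,0) [heading=150, draw]
  -- iteration 5/6 --
  LT 180: heading 150 -> 330
  FD 13: (4.7,0) -> (15.958,-6.5) [heading=330, draw]
  FD 9.2: (15.958,-6.5) -> (23.926,-11.1) [heading=330, draw]
  -- iteration 6/6 --
  LT 180: heading 330 -> 150
  FD 13: (23.926,-11.1) -> (12.667,-4.6) [heading=150, draw]
  FD 9.2: (12.667,-4.6) -> (4.7,0) [heading=150, draw]
]
LT 58: heading 150 -> 208
PU: pen up
FD 12.2: (4.7,0) -> (-6.072,-5.728) [heading=208, move]
LT 150: heading 208 -> 358
Final: pos=(-6.072,-5.728), heading=358, 14 segment(s) drawn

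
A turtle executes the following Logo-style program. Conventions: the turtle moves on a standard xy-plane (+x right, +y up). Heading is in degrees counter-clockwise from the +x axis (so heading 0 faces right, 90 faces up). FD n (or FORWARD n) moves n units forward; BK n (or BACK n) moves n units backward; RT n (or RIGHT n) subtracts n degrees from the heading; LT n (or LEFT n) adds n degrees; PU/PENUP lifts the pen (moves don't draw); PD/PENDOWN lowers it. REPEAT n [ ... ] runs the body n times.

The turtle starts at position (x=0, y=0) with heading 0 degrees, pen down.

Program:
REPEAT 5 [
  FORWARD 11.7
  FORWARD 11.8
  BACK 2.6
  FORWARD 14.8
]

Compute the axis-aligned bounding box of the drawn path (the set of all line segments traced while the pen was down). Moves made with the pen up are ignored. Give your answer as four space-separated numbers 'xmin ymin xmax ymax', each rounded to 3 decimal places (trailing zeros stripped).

Answer: 0 0 178.5 0

Derivation:
Executing turtle program step by step:
Start: pos=(0,0), heading=0, pen down
REPEAT 5 [
  -- iteration 1/5 --
  FD 11.7: (0,0) -> (11.7,0) [heading=0, draw]
  FD 11.8: (11.7,0) -> (23.5,0) [heading=0, draw]
  BK 2.6: (23.5,0) -> (20.9,0) [heading=0, draw]
  FD 14.8: (20.9,0) -> (35.7,0) [heading=0, draw]
  -- iteration 2/5 --
  FD 11.7: (35.7,0) -> (47.4,0) [heading=0, draw]
  FD 11.8: (47.4,0) -> (59.2,0) [heading=0, draw]
  BK 2.6: (59.2,0) -> (56.6,0) [heading=0, draw]
  FD 14.8: (56.6,0) -> (71.4,0) [heading=0, draw]
  -- iteration 3/5 --
  FD 11.7: (71.4,0) -> (83.1,0) [heading=0, draw]
  FD 11.8: (83.1,0) -> (94.9,0) [heading=0, draw]
  BK 2.6: (94.9,0) -> (92.3,0) [heading=0, draw]
  FD 14.8: (92.3,0) -> (107.1,0) [heading=0, draw]
  -- iteration 4/5 --
  FD 11.7: (107.1,0) -> (118.8,0) [heading=0, draw]
  FD 11.8: (118.8,0) -> (130.6,0) [heading=0, draw]
  BK 2.6: (130.6,0) -> (128,0) [heading=0, draw]
  FD 14.8: (128,0) -> (142.8,0) [heading=0, draw]
  -- iteration 5/5 --
  FD 11.7: (142.8,0) -> (154.5,0) [heading=0, draw]
  FD 11.8: (154.5,0) -> (166.3,0) [heading=0, draw]
  BK 2.6: (166.3,0) -> (163.7,0) [heading=0, draw]
  FD 14.8: (163.7,0) -> (178.5,0) [heading=0, draw]
]
Final: pos=(178.5,0), heading=0, 20 segment(s) drawn

Segment endpoints: x in {0, 11.7, 20.9, 23.5, 35.7, 47.4, 56.6, 59.2, 71.4, 83.1, 92.3, 94.9, 107.1, 118.8, 128, 130.6, 142.8, 154.5, 163.7, 166.3, 178.5}, y in {0}
xmin=0, ymin=0, xmax=178.5, ymax=0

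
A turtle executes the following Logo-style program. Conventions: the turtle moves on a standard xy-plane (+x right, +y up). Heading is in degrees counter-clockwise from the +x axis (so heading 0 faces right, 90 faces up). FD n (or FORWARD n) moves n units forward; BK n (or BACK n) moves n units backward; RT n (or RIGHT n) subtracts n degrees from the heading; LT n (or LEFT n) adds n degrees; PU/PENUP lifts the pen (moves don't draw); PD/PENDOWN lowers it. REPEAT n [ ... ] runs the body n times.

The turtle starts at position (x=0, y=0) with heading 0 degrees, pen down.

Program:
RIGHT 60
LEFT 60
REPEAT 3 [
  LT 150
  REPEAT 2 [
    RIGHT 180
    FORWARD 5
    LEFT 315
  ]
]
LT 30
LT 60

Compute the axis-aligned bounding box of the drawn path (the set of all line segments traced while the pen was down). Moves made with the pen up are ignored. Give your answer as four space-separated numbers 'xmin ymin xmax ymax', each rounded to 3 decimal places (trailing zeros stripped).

Answer: -0.999 -2.5 7.366 11.124

Derivation:
Executing turtle program step by step:
Start: pos=(0,0), heading=0, pen down
RT 60: heading 0 -> 300
LT 60: heading 300 -> 0
REPEAT 3 [
  -- iteration 1/3 --
  LT 150: heading 0 -> 150
  REPEAT 2 [
    -- iteration 1/2 --
    RT 180: heading 150 -> 330
    FD 5: (0,0) -> (4.33,-2.5) [heading=330, draw]
    LT 315: heading 330 -> 285
    -- iteration 2/2 --
    RT 180: heading 285 -> 105
    FD 5: (4.33,-2.5) -> (3.036,2.33) [heading=105, draw]
    LT 315: heading 105 -> 60
  ]
  -- iteration 2/3 --
  LT 150: heading 60 -> 210
  REPEAT 2 [
    -- iteration 1/2 --
    RT 180: heading 210 -> 30
    FD 5: (3.036,2.33) -> (7.366,4.83) [heading=30, draw]
    LT 315: heading 30 -> 345
    -- iteration 2/2 --
    RT 180: heading 345 -> 165
    FD 5: (7.366,4.83) -> (2.537,6.124) [heading=165, draw]
    LT 315: heading 165 -> 120
  ]
  -- iteration 3/3 --
  LT 150: heading 120 -> 270
  REPEAT 2 [
    -- iteration 1/2 --
    RT 180: heading 270 -> 90
    FD 5: (2.537,6.124) -> (2.537,11.124) [heading=90, draw]
    LT 315: heading 90 -> 45
    -- iteration 2/2 --
    RT 180: heading 45 -> 225
    FD 5: (2.537,11.124) -> (-0.999,7.588) [heading=225, draw]
    LT 315: heading 225 -> 180
  ]
]
LT 30: heading 180 -> 210
LT 60: heading 210 -> 270
Final: pos=(-0.999,7.588), heading=270, 6 segment(s) drawn

Segment endpoints: x in {-0.999, 0, 2.537, 2.537, 3.036, 4.33, 7.366}, y in {-2.5, 0, 2.33, 4.83, 6.124, 7.588, 11.124}
xmin=-0.999, ymin=-2.5, xmax=7.366, ymax=11.124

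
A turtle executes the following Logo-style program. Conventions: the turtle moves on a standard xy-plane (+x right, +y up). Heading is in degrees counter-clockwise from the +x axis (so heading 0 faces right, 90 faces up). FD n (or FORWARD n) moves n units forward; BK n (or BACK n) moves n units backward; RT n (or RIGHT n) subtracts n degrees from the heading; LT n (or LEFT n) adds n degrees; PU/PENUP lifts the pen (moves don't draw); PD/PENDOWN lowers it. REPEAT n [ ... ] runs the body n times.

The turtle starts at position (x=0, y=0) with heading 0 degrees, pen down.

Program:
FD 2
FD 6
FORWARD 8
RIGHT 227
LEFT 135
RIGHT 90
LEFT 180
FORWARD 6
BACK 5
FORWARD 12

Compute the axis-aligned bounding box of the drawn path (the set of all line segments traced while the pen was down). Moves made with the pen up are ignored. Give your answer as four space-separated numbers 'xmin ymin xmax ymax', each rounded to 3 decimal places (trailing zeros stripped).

Answer: 0 -0.454 28.992 0

Derivation:
Executing turtle program step by step:
Start: pos=(0,0), heading=0, pen down
FD 2: (0,0) -> (2,0) [heading=0, draw]
FD 6: (2,0) -> (8,0) [heading=0, draw]
FD 8: (8,0) -> (16,0) [heading=0, draw]
RT 227: heading 0 -> 133
LT 135: heading 133 -> 268
RT 90: heading 268 -> 178
LT 180: heading 178 -> 358
FD 6: (16,0) -> (21.996,-0.209) [heading=358, draw]
BK 5: (21.996,-0.209) -> (16.999,-0.035) [heading=358, draw]
FD 12: (16.999,-0.035) -> (28.992,-0.454) [heading=358, draw]
Final: pos=(28.992,-0.454), heading=358, 6 segment(s) drawn

Segment endpoints: x in {0, 2, 8, 16, 16.999, 21.996, 28.992}, y in {-0.454, -0.209, -0.035, 0}
xmin=0, ymin=-0.454, xmax=28.992, ymax=0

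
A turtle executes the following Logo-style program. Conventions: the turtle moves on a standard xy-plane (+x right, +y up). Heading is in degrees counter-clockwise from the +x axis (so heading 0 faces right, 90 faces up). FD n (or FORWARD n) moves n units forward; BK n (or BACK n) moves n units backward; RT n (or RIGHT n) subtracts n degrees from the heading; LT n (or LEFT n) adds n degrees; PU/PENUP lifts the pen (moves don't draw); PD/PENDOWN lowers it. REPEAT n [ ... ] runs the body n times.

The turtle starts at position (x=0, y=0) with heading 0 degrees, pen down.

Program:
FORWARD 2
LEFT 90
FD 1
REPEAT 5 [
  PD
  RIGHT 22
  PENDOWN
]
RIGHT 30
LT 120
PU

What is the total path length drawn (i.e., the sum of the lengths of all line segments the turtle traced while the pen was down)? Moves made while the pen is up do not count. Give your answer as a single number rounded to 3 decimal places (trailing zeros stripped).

Answer: 3

Derivation:
Executing turtle program step by step:
Start: pos=(0,0), heading=0, pen down
FD 2: (0,0) -> (2,0) [heading=0, draw]
LT 90: heading 0 -> 90
FD 1: (2,0) -> (2,1) [heading=90, draw]
REPEAT 5 [
  -- iteration 1/5 --
  PD: pen down
  RT 22: heading 90 -> 68
  PD: pen down
  -- iteration 2/5 --
  PD: pen down
  RT 22: heading 68 -> 46
  PD: pen down
  -- iteration 3/5 --
  PD: pen down
  RT 22: heading 46 -> 24
  PD: pen down
  -- iteration 4/5 --
  PD: pen down
  RT 22: heading 24 -> 2
  PD: pen down
  -- iteration 5/5 --
  PD: pen down
  RT 22: heading 2 -> 340
  PD: pen down
]
RT 30: heading 340 -> 310
LT 120: heading 310 -> 70
PU: pen up
Final: pos=(2,1), heading=70, 2 segment(s) drawn

Segment lengths:
  seg 1: (0,0) -> (2,0), length = 2
  seg 2: (2,0) -> (2,1), length = 1
Total = 3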